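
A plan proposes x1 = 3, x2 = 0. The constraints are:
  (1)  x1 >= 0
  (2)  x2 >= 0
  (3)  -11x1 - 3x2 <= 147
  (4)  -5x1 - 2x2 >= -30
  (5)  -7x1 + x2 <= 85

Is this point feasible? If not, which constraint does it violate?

feasible

(1): 3 ≥ 0 ✓
(2): 0 ≥ 0 ✓
(3): -33 ≤ 147 ✓
(4): -15 ≥ -30 ✓
(5): -21 ≤ 85 ✓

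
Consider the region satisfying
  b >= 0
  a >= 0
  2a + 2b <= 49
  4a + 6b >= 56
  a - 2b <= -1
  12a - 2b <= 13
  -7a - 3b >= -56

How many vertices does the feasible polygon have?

Of the 21 pairwise boundary intersections, those satisfying every inequality are:
  (0, 28/3)
  (0, 56/3)
  (19/8, 31/4)
  (151/50, 581/50)

4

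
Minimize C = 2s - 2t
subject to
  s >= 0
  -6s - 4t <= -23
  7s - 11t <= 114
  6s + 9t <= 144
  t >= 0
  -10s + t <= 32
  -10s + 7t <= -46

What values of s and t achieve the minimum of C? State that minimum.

Vertices and C = 2s - 2t:
  (870/43, 108/43) → C = 1524/43
  (114/7, 0) → C = 228/7
  (237/22, 97/11) → C = 43/11
  (23/5, 0) → C = 46/5

At the optimal vertex, 6s + 9t = 144 and -10s + 7t = -46.
Solving simultaneously gives s = 237/22, t = 97/11.

s = 237/22, t = 97/11, minimum C = 43/11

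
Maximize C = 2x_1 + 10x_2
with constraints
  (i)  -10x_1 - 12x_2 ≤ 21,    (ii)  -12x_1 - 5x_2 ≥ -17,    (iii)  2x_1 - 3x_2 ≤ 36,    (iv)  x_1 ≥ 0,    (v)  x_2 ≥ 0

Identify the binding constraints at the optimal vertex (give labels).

(ii) and (iv)

Extreme points and C = 2x_1 + 10x_2:
  (0, 17/5) → C = 34
  (17/12, 0) → C = 17/6
  (0, 0) → C = 0

The maximum is at (0, 17/5). Substituting into each constraint, equality holds for (ii) and (iv); the remaining constraints have slack.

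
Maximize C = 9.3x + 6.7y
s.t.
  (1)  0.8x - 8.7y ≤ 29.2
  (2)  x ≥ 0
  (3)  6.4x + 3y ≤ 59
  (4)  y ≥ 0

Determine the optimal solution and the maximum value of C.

x = 0, y = 59/3, maximum C = 3953/30

Vertices and C = 9.3x + 6.7y:
  (0, 59/3) → C = 3953/30
  (0, 0) → C = 0
  (295/32, 0) → C = 5487/64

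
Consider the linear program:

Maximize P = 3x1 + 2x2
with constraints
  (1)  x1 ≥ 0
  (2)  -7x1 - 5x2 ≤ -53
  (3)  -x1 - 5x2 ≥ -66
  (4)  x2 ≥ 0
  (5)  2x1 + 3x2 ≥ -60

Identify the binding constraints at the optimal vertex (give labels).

Extreme points and P = 3x1 + 2x2:
  (0, 53/5) → P = 106/5
  (0, 66/5) → P = 132/5
  (53/7, 0) → P = 159/7
  (66, 0) → P = 198

The maximum is at (66, 0). Substituting into each constraint, equality holds for (3) and (4); the remaining constraints have slack.

(3) and (4)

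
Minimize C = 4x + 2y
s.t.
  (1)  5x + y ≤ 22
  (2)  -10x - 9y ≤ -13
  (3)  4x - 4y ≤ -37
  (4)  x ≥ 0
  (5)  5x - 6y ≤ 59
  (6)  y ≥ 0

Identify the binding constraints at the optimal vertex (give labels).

Feasible corners and C = 4x + 2y:
  (17/8, 91/8) → C = 125/4
  (0, 22) → C = 44
  (0, 37/4) → C = 37/2

The minimum is at (0, 37/4). Substituting into each constraint, equality holds for (3) and (4); the remaining constraints have slack.

(3) and (4)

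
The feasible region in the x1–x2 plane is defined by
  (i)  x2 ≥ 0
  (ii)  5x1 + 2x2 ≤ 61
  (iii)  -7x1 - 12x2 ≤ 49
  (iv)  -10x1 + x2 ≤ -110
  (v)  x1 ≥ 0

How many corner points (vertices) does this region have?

3

The feasible vertices (each the meet of two boundaries and inside every other half-plane) are:
  (61/5, 0)
  (11, 0)
  (281/25, 12/5)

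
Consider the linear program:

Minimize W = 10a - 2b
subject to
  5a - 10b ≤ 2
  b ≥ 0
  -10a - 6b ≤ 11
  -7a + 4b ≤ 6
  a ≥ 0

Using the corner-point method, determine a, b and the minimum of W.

a = 0, b = 3/2, minimum W = -3

Corner points and W = 10a - 2b:
  (2/5, 0) → W = 4
  (0, 0) → W = 0
  (0, 3/2) → W = -3
The feasible region is unbounded (it extends along (2, 1), (4, 7)), but W strictly increases along every unbounded feasible direction, so there is no improving ray and the minimum is attained at a vertex.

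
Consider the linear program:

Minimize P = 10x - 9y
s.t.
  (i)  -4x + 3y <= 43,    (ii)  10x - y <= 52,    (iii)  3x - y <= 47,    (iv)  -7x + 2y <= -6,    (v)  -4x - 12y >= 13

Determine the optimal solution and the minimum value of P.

Extreme points and P = 10x - 9y:
  (5/7, -314/7) → P = 2876/7
  (611/124, -169/62) → P = 2288/31
  (-88, -311) → P = 1919
  (1/2, -5/4) → P = 65/4

x = 1/2, y = -5/4, minimum P = 65/4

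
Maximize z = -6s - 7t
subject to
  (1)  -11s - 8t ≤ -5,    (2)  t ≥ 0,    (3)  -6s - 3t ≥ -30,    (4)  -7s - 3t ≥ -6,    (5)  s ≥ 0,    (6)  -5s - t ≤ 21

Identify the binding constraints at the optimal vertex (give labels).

Corner points and z = -6s - 7t:
  (5/11, 0) → z = -30/11
  (0, 5/8) → z = -35/8
  (6/7, 0) → z = -36/7
  (0, 2) → z = -14

The maximum is at (5/11, 0). Substituting into each constraint, equality holds for (1) and (2); the remaining constraints have slack.

(1) and (2)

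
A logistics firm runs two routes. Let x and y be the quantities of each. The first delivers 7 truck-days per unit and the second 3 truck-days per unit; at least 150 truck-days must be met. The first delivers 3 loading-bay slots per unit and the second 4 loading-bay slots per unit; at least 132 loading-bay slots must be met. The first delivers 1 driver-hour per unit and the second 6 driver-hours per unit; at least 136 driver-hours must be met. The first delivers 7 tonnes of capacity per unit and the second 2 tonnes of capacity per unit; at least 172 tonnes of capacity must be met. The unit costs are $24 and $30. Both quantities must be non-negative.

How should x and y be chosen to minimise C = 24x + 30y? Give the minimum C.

Extreme points and C = 24x + 30y:
  (0, 86) → C = 2580
  (136, 0) → C = 3264
  (19, 39/2) → C = 1041
The feasible region is unbounded (it extends along (0, 1), (1, 0)), but C strictly increases along every unbounded feasible direction, so there is no improving ray and the minimum is attained at a vertex.

The optimum lies where x + 6y = 136 and 7x + 2y = 172.
Solving simultaneously gives x = 19, y = 39/2.

x = 19, y = 39/2, minimum C = 1041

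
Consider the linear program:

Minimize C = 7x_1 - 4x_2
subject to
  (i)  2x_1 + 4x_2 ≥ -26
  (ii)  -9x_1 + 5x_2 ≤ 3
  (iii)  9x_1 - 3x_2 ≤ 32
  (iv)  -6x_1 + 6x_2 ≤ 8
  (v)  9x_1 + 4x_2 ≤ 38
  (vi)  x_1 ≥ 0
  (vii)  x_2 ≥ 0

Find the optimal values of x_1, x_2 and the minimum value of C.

x_1 = 11/12, x_2 = 9/4, minimum C = -31/12

Corner points and C = 7x_1 - 4x_2:
  (11/12, 9/4) → C = -31/12
  (0, 3/5) → C = -12/5
  (242/63, 6/7) → C = 1478/63
  (32/9, 0) → C = 224/9
  (98/39, 50/13) → C = 86/39
  (0, 0) → C = 0

The optimum lies where -9x_1 + 5x_2 = 3 and -6x_1 + 6x_2 = 8.
Solving simultaneously gives x_1 = 11/12, x_2 = 9/4.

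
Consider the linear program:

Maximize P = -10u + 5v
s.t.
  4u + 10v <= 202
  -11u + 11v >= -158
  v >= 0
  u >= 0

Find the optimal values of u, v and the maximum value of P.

Corner points and P = -10u + 5v:
  (1901/77, 795/77) → P = -15035/77
  (0, 101/5) → P = 101
  (158/11, 0) → P = -1580/11
  (0, 0) → P = 0

u = 0, v = 101/5, maximum P = 101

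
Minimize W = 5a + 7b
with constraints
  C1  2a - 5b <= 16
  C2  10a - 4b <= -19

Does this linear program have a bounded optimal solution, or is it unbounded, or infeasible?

unbounded

From the feasible point (-53/14, -33/7), moving in the direction (-5, -2) keeps every constraint satisfied while W decreases without bound.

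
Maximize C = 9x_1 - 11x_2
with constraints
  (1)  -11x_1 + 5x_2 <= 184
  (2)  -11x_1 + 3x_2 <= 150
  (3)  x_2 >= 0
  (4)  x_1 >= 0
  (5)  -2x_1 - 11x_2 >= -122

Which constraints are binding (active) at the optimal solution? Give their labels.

Feasible corners and C = 9x_1 - 11x_2:
  (0, 0) → C = 0
  (61, 0) → C = 549
  (0, 122/11) → C = -122

The maximum is at (61, 0). Substituting into each constraint, equality holds for (3) and (5); the remaining constraints have slack.

(3) and (5)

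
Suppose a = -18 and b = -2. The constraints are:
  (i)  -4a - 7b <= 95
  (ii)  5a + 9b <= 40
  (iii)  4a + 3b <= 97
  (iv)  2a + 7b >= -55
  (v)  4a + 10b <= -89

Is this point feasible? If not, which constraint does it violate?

feasible

(i): 86 ≤ 95 ✓
(ii): -108 ≤ 40 ✓
(iii): -78 ≤ 97 ✓
(iv): -50 ≥ -55 ✓
(v): -92 ≤ -89 ✓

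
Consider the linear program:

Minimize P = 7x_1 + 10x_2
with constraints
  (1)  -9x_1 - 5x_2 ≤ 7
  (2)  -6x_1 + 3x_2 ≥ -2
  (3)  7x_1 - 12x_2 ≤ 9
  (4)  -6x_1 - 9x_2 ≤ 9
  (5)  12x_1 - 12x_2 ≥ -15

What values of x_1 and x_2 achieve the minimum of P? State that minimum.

x_1 = -6/17, x_2 = -13/17, minimum P = -172/17

Corner points and P = 7x_1 + 10x_2:
  (-6/17, -13/17) → P = -172/17
  (-53/56, 17/56) → P = -201/56
  (-1/17, -40/51) → P = -421/51
  (23/12, 19/6) → P = 541/12
  (-1/5, -13/15) → P = -151/15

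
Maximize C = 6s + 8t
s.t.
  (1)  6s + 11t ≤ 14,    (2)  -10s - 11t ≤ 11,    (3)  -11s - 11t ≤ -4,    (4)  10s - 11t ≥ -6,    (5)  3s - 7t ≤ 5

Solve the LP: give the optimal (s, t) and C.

s = 51/25, t = 4/25, maximum C = 338/25

Vertices and C = 6s + 8t:
  (1/2, 1) → C = 11
  (51/25, 4/25) → C = 338/25
  (-2/21, 106/231) → C = 716/231
  (83/110, -43/110) → C = 7/5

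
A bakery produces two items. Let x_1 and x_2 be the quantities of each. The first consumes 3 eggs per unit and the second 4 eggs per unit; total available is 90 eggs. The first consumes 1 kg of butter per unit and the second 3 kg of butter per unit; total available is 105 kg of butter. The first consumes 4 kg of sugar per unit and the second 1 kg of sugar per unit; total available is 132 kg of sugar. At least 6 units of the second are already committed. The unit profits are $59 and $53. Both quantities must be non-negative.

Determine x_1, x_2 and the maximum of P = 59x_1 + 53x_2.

x_1 = 22, x_2 = 6, maximum P = 1616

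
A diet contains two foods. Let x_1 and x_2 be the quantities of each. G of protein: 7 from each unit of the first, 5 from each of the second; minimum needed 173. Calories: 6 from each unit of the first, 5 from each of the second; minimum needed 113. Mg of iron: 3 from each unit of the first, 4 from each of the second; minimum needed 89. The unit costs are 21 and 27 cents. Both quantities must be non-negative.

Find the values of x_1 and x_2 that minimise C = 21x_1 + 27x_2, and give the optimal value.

x_1 = 19, x_2 = 8, minimum C = 615

Feasible corners and C = 21x_1 + 27x_2:
  (0, 173/5) → C = 4671/5
  (89/3, 0) → C = 623
  (19, 8) → C = 615
The feasible region is unbounded (it extends along (0, 1), (1, 0)), but C strictly increases along every unbounded feasible direction, so there is no improving ray and the minimum is attained at a vertex.

At the optimal vertex, 7x_1 + 5x_2 = 173 and 3x_1 + 4x_2 = 89.
Solving simultaneously gives x_1 = 19, x_2 = 8.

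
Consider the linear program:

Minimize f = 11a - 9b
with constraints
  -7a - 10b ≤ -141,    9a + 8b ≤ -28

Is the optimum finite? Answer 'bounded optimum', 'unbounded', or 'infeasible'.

unbounded

From the feasible point (-704/17, 1465/34), moving in the direction (-10, 7) keeps every constraint satisfied while f decreases without bound.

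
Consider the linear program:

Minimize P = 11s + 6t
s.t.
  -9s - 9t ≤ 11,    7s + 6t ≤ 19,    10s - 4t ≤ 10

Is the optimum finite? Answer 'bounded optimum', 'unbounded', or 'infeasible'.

From the feasible point (23/63, -100/63), moving in the direction (-6, 7) keeps every constraint satisfied while P decreases without bound.

unbounded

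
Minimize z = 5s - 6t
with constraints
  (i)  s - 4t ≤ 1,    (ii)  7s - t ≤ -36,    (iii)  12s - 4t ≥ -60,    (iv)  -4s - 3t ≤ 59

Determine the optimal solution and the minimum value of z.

Feasible corners and z = 5s - 6t:
  (-145/27, -43/27) → z = -467/27
  (-61/11, -18/11) → z = -197/11
  (-21/4, -3/4) → z = -87/4

The binding constraints are 7s - t = -36 and 12s - 4t = -60.
Solving simultaneously gives s = -21/4, t = -3/4.

s = -21/4, t = -3/4, minimum z = -87/4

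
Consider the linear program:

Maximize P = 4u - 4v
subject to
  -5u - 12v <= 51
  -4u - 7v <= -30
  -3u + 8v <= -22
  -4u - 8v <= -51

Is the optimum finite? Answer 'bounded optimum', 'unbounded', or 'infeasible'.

unbounded

From the feasible point (255/2, -459/8), moving in the direction (8, 3) keeps every constraint satisfied while P increases without bound.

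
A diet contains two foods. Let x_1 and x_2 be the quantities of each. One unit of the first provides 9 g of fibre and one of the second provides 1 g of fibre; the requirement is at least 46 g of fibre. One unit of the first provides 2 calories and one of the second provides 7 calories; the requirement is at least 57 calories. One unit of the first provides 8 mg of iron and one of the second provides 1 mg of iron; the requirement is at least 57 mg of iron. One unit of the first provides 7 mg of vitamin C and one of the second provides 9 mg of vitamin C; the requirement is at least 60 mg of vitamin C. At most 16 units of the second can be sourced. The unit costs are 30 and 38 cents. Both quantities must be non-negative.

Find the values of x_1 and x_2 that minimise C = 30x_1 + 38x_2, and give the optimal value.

Extreme points and C = 30x_1 + 38x_2:
  (57/2, 0) → C = 855
  (19/3, 19/3) → C = 1292/3
  (41/8, 16) → C = 3047/4
The feasible region is unbounded (it extends along (1, 0)), but C strictly increases along every unbounded feasible direction, so there is no improving ray and the minimum is attained at a vertex.

At the optimal vertex, 2x_1 + 7x_2 = 57 and 8x_1 + x_2 = 57.
Solving simultaneously gives x_1 = 19/3, x_2 = 19/3.

x_1 = 19/3, x_2 = 19/3, minimum C = 1292/3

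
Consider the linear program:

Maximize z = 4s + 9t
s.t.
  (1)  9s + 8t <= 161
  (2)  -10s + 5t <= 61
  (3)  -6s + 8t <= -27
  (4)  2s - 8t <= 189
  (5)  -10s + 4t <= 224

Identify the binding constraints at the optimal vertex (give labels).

Extreme points and z = 4s + 9t:
  (188/15, 241/40) → z = 12523/120
  (350/11, -1379/88) → z = -1211/88
  (-623/50, -318/25) → z = -4108/25
  (-1433/70, -1006/35) → z = -2384/7

The maximum is at (188/15, 241/40). Substituting into each constraint, equality holds for (1) and (3); the remaining constraints have slack.

(1) and (3)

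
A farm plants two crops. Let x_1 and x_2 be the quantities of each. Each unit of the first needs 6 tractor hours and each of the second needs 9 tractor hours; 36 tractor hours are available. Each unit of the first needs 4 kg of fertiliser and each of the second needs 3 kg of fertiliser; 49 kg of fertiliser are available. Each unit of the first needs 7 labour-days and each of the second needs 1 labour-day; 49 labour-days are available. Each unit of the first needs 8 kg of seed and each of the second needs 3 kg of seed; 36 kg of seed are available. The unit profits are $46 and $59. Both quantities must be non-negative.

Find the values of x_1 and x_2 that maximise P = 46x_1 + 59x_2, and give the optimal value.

x_1 = 4, x_2 = 4/3, maximum P = 788/3

Corner points and P = 46x_1 + 59x_2:
  (0, 0) → P = 0
  (0, 4) → P = 236
  (9/2, 0) → P = 207
  (4, 4/3) → P = 788/3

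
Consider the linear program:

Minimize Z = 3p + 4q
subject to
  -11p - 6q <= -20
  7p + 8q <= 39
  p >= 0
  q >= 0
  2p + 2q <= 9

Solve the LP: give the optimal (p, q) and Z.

p = 20/11, q = 0, minimum Z = 60/11

Extreme points and Z = 3p + 4q:
  (0, 10/3) → Z = 40/3
  (20/11, 0) → Z = 60/11
  (0, 9/2) → Z = 18
  (9/2, 0) → Z = 27/2

The binding constraints are -11p - 6q = -20 and q = 0.
Solving simultaneously gives p = 20/11, q = 0.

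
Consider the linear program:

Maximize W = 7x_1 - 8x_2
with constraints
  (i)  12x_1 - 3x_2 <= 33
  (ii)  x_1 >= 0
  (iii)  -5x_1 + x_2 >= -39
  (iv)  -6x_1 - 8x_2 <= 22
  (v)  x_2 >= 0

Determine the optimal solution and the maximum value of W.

x_1 = 11/4, x_2 = 0, maximum W = 77/4

Feasible corners and W = 7x_1 - 8x_2:
  (28, 101) → W = -612
  (11/4, 0) → W = 77/4
  (0, 0) → W = 0
The feasible region is unbounded (it extends along (0, 1), (1, 5)), but W strictly decreases along every unbounded feasible direction, so there is no improving ray and the maximum is attained at a vertex.

The optimum lies where 12x_1 - 3x_2 = 33 and x_2 = 0.
Solving simultaneously gives x_1 = 11/4, x_2 = 0.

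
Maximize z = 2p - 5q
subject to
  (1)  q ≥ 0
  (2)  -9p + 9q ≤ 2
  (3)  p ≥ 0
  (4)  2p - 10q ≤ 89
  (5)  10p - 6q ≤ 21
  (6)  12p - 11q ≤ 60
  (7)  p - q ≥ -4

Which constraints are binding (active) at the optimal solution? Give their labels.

Extreme points and z = 2p - 5q:
  (0, 0) → z = 0
  (21/10, 0) → z = 21/5
  (0, 2/9) → z = -10/9
  (67/12, 209/36) → z = -643/36

The maximum is at (21/10, 0). Substituting into each constraint, equality holds for (1) and (5); the remaining constraints have slack.

(1) and (5)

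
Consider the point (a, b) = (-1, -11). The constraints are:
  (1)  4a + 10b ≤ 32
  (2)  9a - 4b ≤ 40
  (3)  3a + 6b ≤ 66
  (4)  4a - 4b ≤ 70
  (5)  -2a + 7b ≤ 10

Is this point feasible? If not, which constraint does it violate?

feasible

(1): -114 ≤ 32 ✓
(2): 35 ≤ 40 ✓
(3): -69 ≤ 66 ✓
(4): 40 ≤ 70 ✓
(5): -75 ≤ 10 ✓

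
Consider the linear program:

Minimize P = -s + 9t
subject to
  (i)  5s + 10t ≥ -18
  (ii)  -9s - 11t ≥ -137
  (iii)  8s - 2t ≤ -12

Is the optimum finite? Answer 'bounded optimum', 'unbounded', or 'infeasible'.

Corner points and P = -s + 9t:
  (-26/15, -14/15) → P = -20/3
  (71/53, 602/53) → P = 5347/53
The feasible region has finitely many vertices and no improving ray; the minimum is -20/3 at (-26/15, -14/15).

bounded optimum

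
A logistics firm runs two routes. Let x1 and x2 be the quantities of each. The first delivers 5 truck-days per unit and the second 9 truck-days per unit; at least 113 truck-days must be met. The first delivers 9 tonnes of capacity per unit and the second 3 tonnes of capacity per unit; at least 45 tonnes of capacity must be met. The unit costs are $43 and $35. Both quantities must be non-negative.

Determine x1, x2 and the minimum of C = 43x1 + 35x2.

x1 = 1, x2 = 12, minimum C = 463

Vertices and C = 43x1 + 35x2:
  (0, 15) → C = 525
  (113/5, 0) → C = 4859/5
  (1, 12) → C = 463
The feasible region is unbounded (it extends along (0, 1), (1, 0)), but C strictly increases along every unbounded feasible direction, so there is no improving ray and the minimum is attained at a vertex.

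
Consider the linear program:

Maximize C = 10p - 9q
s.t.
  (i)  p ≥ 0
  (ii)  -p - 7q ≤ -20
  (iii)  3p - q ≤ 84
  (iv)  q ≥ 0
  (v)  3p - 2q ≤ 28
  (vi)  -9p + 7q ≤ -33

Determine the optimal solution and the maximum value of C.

Extreme points and C = 10p - 9q:
  (236/23, 32/23) → C = 2072/23
  (53/10, 21/10) → C = 341/10
  (130/3, 51) → C = -77/3

The binding constraints are -p - 7q = -20 and 3p - 2q = 28.
Solving simultaneously gives p = 236/23, q = 32/23.

p = 236/23, q = 32/23, maximum C = 2072/23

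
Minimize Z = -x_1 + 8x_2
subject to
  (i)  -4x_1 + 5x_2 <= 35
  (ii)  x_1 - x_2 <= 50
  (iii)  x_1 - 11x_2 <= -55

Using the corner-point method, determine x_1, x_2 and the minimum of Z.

Vertices and Z = -x_1 + 8x_2:
  (285, 235) → Z = 1595
  (-110/39, 185/39) → Z = 530/13
  (121/2, 21/2) → Z = 47/2

At the optimal vertex, x_1 - x_2 = 50 and x_1 - 11x_2 = -55.
Solving simultaneously gives x_1 = 121/2, x_2 = 21/2.

x_1 = 121/2, x_2 = 21/2, minimum Z = 47/2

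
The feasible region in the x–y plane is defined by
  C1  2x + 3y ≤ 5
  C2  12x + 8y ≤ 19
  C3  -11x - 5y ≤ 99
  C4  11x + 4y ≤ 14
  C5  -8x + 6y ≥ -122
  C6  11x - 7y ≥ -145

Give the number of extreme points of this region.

6

Of the 15 pairwise boundary intersections, those satisfying every inequality are:
  (17/20, 11/10)
  (-400/47, 345/47)
  (9/10, 41/40)
  (8/53, -1067/53)
  (-709/66, 23/6)
  (286/49, -615/49)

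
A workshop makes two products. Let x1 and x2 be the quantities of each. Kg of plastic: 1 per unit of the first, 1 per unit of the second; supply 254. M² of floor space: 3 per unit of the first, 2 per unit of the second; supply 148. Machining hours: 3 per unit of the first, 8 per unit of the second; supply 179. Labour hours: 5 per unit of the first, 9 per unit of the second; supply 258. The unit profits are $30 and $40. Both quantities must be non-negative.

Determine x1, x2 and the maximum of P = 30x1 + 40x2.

x1 = 48, x2 = 2, maximum P = 1520

Vertices and P = 30x1 + 40x2:
  (0, 0) → P = 0
  (0, 179/8) → P = 895
  (148/3, 0) → P = 1480
  (48, 2) → P = 1520
  (453/13, 121/13) → P = 18430/13

The optimum lies where 3x1 + 2x2 = 148 and 5x1 + 9x2 = 258.
Solving simultaneously gives x1 = 48, x2 = 2.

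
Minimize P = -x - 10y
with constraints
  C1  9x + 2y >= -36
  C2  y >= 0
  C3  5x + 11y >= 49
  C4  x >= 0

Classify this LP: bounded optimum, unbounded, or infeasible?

From the feasible point (49/5, 0), moving in the direction (0, 1) keeps every constraint satisfied while P decreases without bound.

unbounded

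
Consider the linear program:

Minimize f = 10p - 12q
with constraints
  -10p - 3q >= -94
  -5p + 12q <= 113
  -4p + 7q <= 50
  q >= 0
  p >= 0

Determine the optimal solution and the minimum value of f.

Extreme points and f = 10p - 12q:
  (254/41, 438/41) → f = -2716/41
  (47/5, 0) → f = 94
  (0, 50/7) → f = -600/7
  (0, 0) → f = 0

The binding constraints are -4p + 7q = 50 and p = 0.
Solving simultaneously gives p = 0, q = 50/7.

p = 0, q = 50/7, minimum f = -600/7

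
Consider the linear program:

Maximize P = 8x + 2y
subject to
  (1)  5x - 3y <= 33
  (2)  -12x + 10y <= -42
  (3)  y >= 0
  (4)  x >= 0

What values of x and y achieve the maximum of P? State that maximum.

x = 102/7, y = 93/7, maximum P = 1002/7

Feasible corners and P = 8x + 2y:
  (102/7, 93/7) → P = 1002/7
  (33/5, 0) → P = 264/5
  (7/2, 0) → P = 28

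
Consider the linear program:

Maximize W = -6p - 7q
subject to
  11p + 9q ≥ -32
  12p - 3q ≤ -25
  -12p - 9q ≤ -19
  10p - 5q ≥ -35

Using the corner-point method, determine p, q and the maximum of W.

p = -7/6, q = 11/3, maximum W = -56/3

Vertices and W = -6p - 7q:
  (-7/6, 11/3) → W = -56/3
  (-2/3, 17/3) → W = -107/3
  (-22/15, 61/15) → W = -59/3

The binding constraints are 12p - 3q = -25 and -12p - 9q = -19.
Solving simultaneously gives p = -7/6, q = 11/3.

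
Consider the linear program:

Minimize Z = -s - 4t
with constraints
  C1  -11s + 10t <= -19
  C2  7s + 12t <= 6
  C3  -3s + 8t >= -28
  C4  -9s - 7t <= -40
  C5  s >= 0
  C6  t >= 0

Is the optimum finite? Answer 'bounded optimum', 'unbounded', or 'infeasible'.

infeasible

The boundaries -11s + 10t = -19 and -9s - 7t = -40 meet at (533/167, 269/167), but that point violates 7s + 12t ≤ 6. Every candidate vertex is excluded by some other constraint, so the feasible region is empty.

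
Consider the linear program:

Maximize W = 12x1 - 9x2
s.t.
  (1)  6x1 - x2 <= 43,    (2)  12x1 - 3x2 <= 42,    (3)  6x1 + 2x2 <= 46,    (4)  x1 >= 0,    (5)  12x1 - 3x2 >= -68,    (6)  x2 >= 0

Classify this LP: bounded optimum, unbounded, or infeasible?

bounded optimum

Vertices and W = 12x1 - 9x2:
  (37/7, 50/7) → W = -6/7
  (7/2, 0) → W = 42
  (1/21, 160/7) → W = -1436/7
  (0, 68/3) → W = -204
  (0, 0) → W = 0
The feasible region has finitely many vertices and no improving ray; the maximum is 42 at (7/2, 0).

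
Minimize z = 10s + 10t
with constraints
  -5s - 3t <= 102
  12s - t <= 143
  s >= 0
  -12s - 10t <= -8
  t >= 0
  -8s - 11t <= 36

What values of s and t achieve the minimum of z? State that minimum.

Corner points and z = 10s + 10t:
  (143/12, 0) → z = 715/6
  (0, 4/5) → z = 8
  (2/3, 0) → z = 20/3
The feasible region is unbounded (it extends along (1, 12), (0, 1)), but z strictly increases along every unbounded feasible direction, so there is no improving ray and the minimum is attained at a vertex.

s = 2/3, t = 0, minimum z = 20/3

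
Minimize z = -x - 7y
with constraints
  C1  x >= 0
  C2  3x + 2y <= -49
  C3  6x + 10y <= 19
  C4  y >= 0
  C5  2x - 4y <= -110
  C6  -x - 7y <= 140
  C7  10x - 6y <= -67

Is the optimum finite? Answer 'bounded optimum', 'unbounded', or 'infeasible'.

The boundaries 3x + 2y = -49 and 6x + 10y = 19 meet at (-88/3, 39/2), but that point violates x ≥ 0. Every candidate vertex is excluded by some other constraint, so the feasible region is empty.

infeasible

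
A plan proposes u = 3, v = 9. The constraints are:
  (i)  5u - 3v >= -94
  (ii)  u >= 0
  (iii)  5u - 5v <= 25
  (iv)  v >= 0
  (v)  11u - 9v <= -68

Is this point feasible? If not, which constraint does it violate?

not feasible — violates (v)

Constraint (v): 11u - 9v = -48, which is not ≤ -68. All other constraints are satisfied.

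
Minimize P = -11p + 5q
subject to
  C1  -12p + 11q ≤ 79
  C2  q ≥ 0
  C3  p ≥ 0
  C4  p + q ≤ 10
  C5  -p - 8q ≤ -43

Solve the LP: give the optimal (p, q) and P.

Corner points and P = -11p + 5q:
  (0, 79/11) → P = 395/11
  (31/23, 199/23) → P = 654/23
  (0, 43/8) → P = 215/8
  (37/7, 33/7) → P = -242/7

The optimum lies where p + q = 10 and -p - 8q = -43.
Solving simultaneously gives p = 37/7, q = 33/7.

p = 37/7, q = 33/7, minimum P = -242/7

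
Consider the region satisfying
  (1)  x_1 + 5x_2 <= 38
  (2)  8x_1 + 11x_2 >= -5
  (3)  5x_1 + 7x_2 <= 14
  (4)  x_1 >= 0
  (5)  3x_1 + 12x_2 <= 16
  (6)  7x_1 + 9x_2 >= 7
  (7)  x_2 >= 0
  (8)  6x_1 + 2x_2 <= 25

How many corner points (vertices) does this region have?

5

The feasible vertices (each the meet of two boundaries and inside every other half-plane) are:
  (56/39, 38/39)
  (14/5, 0)
  (0, 4/3)
  (0, 7/9)
  (1, 0)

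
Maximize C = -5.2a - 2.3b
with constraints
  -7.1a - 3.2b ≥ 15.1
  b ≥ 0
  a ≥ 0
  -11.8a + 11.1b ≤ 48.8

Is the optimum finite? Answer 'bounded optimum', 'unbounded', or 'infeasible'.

infeasible

The boundaries -7.1a - 3.2b = 15.1 and b = 0 meet at (-151/71, 0), but that point violates a ≥ 0. Every candidate vertex is excluded by some other constraint, so the feasible region is empty.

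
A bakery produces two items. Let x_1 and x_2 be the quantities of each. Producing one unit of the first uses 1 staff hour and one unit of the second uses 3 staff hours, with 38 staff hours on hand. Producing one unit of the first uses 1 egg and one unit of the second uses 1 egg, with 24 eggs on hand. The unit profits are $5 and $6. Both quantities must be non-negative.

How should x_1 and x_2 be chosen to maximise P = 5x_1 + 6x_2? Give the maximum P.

x_1 = 17, x_2 = 7, maximum P = 127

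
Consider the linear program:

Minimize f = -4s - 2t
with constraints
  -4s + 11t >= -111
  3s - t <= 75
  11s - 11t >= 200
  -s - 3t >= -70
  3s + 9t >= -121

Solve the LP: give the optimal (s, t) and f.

s = 625/22, t = 225/22, minimum f = -1475/11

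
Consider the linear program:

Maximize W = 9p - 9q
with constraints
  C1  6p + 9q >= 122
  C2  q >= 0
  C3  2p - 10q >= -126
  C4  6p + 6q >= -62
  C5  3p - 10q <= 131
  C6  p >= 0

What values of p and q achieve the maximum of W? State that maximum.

p = 257, q = 64, maximum W = 1737

Corner points and W = 9p - 9q:
  (61/3, 0) → W = 183
  (43/39, 500/39) → W = -1371/13
  (131/3, 0) → W = 393
  (257, 64) → W = 1737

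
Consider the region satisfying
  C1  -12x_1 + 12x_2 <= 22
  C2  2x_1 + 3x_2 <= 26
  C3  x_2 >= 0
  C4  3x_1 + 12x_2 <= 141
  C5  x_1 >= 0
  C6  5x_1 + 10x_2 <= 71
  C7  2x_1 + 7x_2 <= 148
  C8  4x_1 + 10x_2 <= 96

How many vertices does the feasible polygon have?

5

Intersecting each pair of boundary lines and keeping only the points that satisfy every inequality leaves:
  (0, 11/6)
  (158/45, 481/90)
  (13, 0)
  (47/5, 12/5)
  (0, 0)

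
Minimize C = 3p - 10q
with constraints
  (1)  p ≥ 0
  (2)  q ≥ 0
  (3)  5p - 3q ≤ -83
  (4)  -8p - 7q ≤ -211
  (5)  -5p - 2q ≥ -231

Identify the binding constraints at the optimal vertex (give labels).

Feasible corners and C = 3p - 10q:
  (0, 211/7) → C = -2110/7
  (0, 231/2) → C = -1155
  (52/59, 1719/59) → C = -17034/59
  (527/25, 314/5) → C = -14119/25

The minimum is at (0, 231/2). Substituting into each constraint, equality holds for (1) and (5); the remaining constraints have slack.

(1) and (5)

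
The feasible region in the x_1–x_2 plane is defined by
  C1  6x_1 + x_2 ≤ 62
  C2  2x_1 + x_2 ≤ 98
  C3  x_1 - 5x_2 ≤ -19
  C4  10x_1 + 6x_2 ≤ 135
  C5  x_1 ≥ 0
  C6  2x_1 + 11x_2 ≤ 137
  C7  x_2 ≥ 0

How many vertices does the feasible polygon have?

5

The feasible vertices (each the meet of two boundaries and inside every other half-plane) are:
  (291/31, 176/31)
  (237/26, 95/13)
  (0, 19/5)
  (663/98, 550/49)
  (0, 137/11)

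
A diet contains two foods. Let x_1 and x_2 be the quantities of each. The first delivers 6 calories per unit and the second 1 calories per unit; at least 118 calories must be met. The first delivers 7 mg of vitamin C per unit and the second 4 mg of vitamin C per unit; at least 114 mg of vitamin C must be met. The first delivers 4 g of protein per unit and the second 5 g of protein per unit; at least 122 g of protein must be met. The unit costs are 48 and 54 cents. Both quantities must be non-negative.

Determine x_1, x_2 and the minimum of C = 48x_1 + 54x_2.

Vertices and C = 48x_1 + 54x_2:
  (0, 118) → C = 6372
  (61/2, 0) → C = 1464
  (18, 10) → C = 1404
The feasible region is unbounded (it extends along (0, 1), (1, 0)), but C strictly increases along every unbounded feasible direction, so there is no improving ray and the minimum is attained at a vertex.

x_1 = 18, x_2 = 10, minimum C = 1404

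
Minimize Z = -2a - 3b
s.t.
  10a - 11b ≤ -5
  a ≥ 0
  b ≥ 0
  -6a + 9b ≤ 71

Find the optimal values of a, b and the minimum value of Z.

a = 92/3, b = 85/3, minimum Z = -439/3

At the optimal vertex, 10a - 11b = -5 and -6a + 9b = 71.
Solving simultaneously gives a = 92/3, b = 85/3.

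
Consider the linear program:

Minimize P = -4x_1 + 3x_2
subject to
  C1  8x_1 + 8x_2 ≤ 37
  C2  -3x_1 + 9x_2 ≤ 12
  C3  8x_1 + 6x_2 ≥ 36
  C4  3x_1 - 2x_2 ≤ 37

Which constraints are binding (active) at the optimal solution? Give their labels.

C3 and C4

Corner points and P = -4x_1 + 3x_2:
  (33/8, 1/2) → P = -15
  (37/4, -37/8) → P = -407/8
  (147/17, -94/17) → P = -870/17

The minimum is at (147/17, -94/17). Substituting into each constraint, equality holds for C3 and C4; the remaining constraints have slack.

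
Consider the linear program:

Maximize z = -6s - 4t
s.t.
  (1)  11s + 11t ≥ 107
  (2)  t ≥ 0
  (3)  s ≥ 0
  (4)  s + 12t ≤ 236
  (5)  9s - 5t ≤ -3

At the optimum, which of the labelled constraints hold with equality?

(1) and (3)

Feasible corners and z = -6s - 4t:
  (0, 107/11) → z = -428/11
  (251/77, 498/77) → z = -318/7
  (0, 59/3) → z = -236/3
  (1144/113, 2127/113) → z = -15372/113

The maximum is at (0, 107/11). Substituting into each constraint, equality holds for (1) and (3); the remaining constraints have slack.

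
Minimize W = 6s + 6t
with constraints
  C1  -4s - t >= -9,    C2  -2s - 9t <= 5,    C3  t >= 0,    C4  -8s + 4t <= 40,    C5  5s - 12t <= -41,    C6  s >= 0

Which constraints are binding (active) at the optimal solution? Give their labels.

C5 and C6

Extreme points and W = 6s + 6t:
  (67/53, 209/53) → W = 1656/53
  (0, 9) → W = 54
  (0, 41/12) → W = 41/2

The minimum is at (0, 41/12). Substituting into each constraint, equality holds for C5 and C6; the remaining constraints have slack.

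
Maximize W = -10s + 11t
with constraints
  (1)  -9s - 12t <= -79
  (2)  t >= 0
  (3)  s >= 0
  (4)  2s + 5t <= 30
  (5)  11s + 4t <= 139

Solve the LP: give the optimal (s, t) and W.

s = 5/3, t = 16/3, maximum W = 42

Extreme points and W = -10s + 11t:
  (79/9, 0) → W = -790/9
  (5/3, 16/3) → W = 42
  (139/11, 0) → W = -1390/11
  (575/47, 52/47) → W = -5178/47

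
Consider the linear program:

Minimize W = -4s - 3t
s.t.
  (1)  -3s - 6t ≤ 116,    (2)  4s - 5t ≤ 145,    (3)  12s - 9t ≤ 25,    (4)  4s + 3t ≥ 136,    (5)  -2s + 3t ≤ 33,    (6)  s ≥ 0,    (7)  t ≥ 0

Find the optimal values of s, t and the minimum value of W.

The binding constraints are 12s - 9t = 25 and -2s + 3t = 33.
Solving simultaneously gives s = 62/3, t = 223/9.

s = 62/3, t = 223/9, minimum W = -157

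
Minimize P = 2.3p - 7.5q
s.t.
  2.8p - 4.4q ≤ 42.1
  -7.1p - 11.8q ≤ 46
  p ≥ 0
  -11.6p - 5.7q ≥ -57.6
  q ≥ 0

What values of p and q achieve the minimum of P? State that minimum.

Corner points and P = 2.3p - 7.5q:
  (0, 192/19) → P = -1440/19
  (0, 0) → P = 0
  (144/29, 0) → P = 1656/145

At the optimal vertex, p = 0 and -11.6p - 5.7q = -57.6.
Solving simultaneously gives p = 0, q = 192/19.

p = 0, q = 192/19, minimum P = -1440/19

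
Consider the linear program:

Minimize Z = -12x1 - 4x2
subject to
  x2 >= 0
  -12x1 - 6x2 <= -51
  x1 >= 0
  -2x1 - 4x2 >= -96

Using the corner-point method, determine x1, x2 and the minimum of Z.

x1 = 48, x2 = 0, minimum Z = -576

Extreme points and Z = -12x1 - 4x2:
  (17/4, 0) → Z = -51
  (48, 0) → Z = -576
  (0, 17/2) → Z = -34
  (0, 24) → Z = -96

At the optimal vertex, x2 = 0 and -2x1 - 4x2 = -96.
Solving simultaneously gives x1 = 48, x2 = 0.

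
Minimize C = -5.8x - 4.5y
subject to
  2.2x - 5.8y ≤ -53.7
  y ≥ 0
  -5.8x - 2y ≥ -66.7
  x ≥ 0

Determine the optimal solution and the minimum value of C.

x = 0, y = 33.35, minimum C = -150.075

Corner points and C = -5.8x - 4.5y:
  (13973/1902, 11455/951) → C = -460346/4755
  (0, 537/58) → C = -4833/116
  (0, 667/20) → C = -6003/40

The optimum lies where -5.8x - 2y = -66.7 and x = 0.
Solving simultaneously gives x = 0, y = 667/20.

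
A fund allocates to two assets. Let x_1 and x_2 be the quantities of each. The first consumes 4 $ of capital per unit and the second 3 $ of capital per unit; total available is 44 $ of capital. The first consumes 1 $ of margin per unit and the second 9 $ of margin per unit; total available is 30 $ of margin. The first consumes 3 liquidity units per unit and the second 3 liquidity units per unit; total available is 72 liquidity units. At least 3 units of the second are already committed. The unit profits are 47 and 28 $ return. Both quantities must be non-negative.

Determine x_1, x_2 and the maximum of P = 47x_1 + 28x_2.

Extreme points and P = 47x_1 + 28x_2:
  (0, 10/3) → P = 280/3
  (0, 3) → P = 84
  (3, 3) → P = 225

At the optimal vertex, x_1 + 9x_2 = 30 and x_2 = 3.
Solving simultaneously gives x_1 = 3, x_2 = 3.

x_1 = 3, x_2 = 3, maximum P = 225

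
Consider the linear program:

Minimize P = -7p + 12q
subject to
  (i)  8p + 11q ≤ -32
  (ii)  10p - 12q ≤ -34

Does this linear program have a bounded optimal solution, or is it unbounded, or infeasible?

unbounded

From the feasible point (-379/103, -24/103), moving in the direction (-12, -10) keeps every constraint satisfied while P decreases without bound.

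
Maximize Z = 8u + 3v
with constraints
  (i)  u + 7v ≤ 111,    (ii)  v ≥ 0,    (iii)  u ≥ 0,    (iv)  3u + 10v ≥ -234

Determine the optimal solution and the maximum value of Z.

u = 111, v = 0, maximum Z = 888

Vertices and Z = 8u + 3v:
  (111, 0) → Z = 888
  (0, 111/7) → Z = 333/7
  (0, 0) → Z = 0

At the optimal vertex, u + 7v = 111 and v = 0.
Solving simultaneously gives u = 111, v = 0.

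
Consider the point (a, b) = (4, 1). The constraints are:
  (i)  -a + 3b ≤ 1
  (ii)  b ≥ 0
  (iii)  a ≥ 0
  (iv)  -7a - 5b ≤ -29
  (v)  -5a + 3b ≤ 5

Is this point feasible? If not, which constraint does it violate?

feasible

(i): -1 ≤ 1 ✓
(ii): 1 ≥ 0 ✓
(iii): 4 ≥ 0 ✓
(iv): -33 ≤ -29 ✓
(v): -17 ≤ 5 ✓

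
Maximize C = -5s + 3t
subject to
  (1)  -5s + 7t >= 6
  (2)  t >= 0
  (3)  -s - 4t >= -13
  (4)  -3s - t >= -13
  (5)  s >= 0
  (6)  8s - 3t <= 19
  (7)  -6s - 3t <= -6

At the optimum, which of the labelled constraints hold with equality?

Feasible corners and C = -5s + 3t:
  (67/27, 71/27) → C = -122/27
  (8/19, 22/19) → C = 26/19
  (0, 13/4) → C = 39/4
  (0, 2) → C = 6

The maximum is at (0, 13/4). Substituting into each constraint, equality holds for (3) and (5); the remaining constraints have slack.

(3) and (5)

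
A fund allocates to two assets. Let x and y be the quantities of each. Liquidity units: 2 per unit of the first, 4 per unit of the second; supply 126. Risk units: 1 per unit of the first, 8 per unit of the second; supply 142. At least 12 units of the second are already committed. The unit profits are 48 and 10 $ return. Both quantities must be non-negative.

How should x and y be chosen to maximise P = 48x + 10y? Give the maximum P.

At the optimal vertex, 2x + 4y = 126 and y = 12.
Solving simultaneously gives x = 39, y = 12.

x = 39, y = 12, maximum P = 1992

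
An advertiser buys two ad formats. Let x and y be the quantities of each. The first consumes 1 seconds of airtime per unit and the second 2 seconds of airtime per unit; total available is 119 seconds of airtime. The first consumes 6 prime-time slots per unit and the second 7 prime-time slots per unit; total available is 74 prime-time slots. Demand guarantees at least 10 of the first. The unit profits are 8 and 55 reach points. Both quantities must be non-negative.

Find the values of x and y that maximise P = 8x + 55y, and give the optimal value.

Feasible corners and P = 8x + 55y:
  (37/3, 0) → P = 296/3
  (10, 0) → P = 80
  (10, 2) → P = 190

The binding constraints are 6x + 7y = 74 and x = 10.
Solving simultaneously gives x = 10, y = 2.

x = 10, y = 2, maximum P = 190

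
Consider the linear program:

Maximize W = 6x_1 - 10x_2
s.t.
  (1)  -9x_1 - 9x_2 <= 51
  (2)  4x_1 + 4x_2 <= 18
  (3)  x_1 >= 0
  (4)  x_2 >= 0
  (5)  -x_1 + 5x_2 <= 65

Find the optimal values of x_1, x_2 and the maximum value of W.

x_1 = 9/2, x_2 = 0, maximum W = 27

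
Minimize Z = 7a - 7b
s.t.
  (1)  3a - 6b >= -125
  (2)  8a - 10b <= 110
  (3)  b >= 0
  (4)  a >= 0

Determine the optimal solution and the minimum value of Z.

a = 0, b = 125/6, minimum Z = -875/6

Corner points and Z = 7a - 7b:
  (955/9, 665/9) → Z = 2030/9
  (0, 125/6) → Z = -875/6
  (55/4, 0) → Z = 385/4
  (0, 0) → Z = 0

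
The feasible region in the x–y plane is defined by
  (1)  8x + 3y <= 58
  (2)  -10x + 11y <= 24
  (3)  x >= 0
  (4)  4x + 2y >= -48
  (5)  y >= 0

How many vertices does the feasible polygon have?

Intersecting each pair of boundary lines and keeping only the points that satisfy every inequality leaves:
  (283/59, 386/59)
  (29/4, 0)
  (0, 24/11)
  (0, 0)

4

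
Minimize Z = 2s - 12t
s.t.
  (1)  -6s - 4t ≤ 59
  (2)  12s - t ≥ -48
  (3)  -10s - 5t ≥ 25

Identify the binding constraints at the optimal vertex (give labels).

(2) and (3)

Vertices and Z = 2s - 12t:
  (-251/54, -70/9) → Z = 2269/27
  (39/2, -44) → Z = 567
  (-53/14, 18/7) → Z = -269/7

The minimum is at (-53/14, 18/7). Substituting into each constraint, equality holds for (2) and (3); the remaining constraints have slack.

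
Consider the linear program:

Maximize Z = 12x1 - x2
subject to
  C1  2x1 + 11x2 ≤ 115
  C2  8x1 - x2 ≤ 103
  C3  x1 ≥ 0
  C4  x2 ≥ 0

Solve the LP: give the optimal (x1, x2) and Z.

Feasible corners and Z = 12x1 - x2:
  (208/15, 119/15) → Z = 2377/15
  (0, 115/11) → Z = -115/11
  (103/8, 0) → Z = 309/2
  (0, 0) → Z = 0

At the optimal vertex, 2x1 + 11x2 = 115 and 8x1 - x2 = 103.
Solving simultaneously gives x1 = 208/15, x2 = 119/15.

x1 = 208/15, x2 = 119/15, maximum Z = 2377/15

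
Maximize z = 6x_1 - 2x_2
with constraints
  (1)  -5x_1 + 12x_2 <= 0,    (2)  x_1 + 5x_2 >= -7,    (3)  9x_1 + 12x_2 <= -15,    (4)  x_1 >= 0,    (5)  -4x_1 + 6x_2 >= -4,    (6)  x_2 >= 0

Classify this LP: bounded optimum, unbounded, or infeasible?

infeasible

The boundaries -5x_1 + 12x_2 = 0 and x_1 = 0 meet at (0, 0), but that point violates 9x_1 + 12x_2 ≤ -15. Every candidate vertex is excluded by some other constraint, so the feasible region is empty.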